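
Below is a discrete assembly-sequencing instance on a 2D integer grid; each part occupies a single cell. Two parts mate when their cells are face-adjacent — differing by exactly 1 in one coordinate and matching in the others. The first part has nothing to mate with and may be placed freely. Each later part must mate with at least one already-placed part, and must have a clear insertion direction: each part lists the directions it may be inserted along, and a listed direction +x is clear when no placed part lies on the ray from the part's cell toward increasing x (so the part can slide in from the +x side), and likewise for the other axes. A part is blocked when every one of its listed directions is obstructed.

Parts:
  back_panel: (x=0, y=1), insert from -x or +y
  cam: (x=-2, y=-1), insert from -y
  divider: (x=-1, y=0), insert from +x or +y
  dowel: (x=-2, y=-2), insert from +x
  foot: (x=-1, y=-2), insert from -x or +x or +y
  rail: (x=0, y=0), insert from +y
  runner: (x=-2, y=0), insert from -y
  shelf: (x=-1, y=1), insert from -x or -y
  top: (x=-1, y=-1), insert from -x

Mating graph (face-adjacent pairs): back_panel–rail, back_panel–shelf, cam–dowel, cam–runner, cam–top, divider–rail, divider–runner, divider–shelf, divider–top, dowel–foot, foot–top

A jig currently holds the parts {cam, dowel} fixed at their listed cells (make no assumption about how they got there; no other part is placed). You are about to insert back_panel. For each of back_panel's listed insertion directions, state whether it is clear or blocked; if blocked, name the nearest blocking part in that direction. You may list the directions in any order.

-x: ray from back_panel(0, 1) has no placed part ⇒ clear
+y: ray from back_panel(0, 1) has no placed part ⇒ clear

+y: clear; -x: clear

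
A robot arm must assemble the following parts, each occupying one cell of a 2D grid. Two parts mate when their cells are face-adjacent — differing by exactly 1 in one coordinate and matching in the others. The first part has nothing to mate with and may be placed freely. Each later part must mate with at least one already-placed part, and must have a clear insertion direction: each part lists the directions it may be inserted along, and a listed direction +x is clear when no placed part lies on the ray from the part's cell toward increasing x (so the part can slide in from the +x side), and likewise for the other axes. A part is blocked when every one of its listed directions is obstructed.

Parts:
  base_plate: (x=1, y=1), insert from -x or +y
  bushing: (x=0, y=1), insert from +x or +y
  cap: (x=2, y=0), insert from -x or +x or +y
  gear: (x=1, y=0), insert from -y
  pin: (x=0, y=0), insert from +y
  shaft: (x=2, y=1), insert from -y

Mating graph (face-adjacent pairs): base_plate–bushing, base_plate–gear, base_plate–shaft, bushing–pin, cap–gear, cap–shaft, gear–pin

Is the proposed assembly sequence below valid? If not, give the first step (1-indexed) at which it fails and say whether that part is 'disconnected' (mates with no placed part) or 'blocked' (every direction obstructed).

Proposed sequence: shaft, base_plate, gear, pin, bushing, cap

1. shaft@(2, 1) [-y clear] — {shaft}
2. base_plate@(1, 1) [-x clear] — {base_plate, shaft}
3. gear@(1, 0) [-y clear] — {base_plate, gear, shaft}
4. pin@(0, 0) [+y clear] — {base_plate, gear, pin, shaft}
5. bushing@(0, 1) [+y clear] — {base_plate, bushing, gear, pin, shaft}
6. cap@(2, 0) [+x clear] — {base_plate, bushing, cap, gear, pin, shaft}

Valid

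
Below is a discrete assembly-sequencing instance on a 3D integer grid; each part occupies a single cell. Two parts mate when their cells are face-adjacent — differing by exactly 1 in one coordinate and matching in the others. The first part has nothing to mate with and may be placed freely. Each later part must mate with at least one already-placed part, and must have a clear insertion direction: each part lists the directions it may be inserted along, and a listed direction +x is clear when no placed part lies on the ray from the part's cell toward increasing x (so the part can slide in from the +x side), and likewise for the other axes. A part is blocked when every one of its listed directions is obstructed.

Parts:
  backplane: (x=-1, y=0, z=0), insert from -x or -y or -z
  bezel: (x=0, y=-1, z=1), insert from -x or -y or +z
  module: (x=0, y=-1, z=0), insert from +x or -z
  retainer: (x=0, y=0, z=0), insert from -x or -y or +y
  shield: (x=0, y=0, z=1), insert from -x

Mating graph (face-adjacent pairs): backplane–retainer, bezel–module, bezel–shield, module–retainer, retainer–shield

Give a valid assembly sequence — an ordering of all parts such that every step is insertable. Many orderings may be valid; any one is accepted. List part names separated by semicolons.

1. bezel@(0, -1, 1) [-x clear] — {bezel}
2. module@(0, -1, 0) [+x clear] — {bezel, module}
3. retainer@(0, 0, 0) [-x clear] — {bezel, module, retainer}
4. shield@(0, 0, 1) [-x clear] — {bezel, module, retainer, shield}
5. backplane@(-1, 0, 0) [-x clear] — {backplane, bezel, module, retainer, shield}

bezel; module; retainer; shield; backplane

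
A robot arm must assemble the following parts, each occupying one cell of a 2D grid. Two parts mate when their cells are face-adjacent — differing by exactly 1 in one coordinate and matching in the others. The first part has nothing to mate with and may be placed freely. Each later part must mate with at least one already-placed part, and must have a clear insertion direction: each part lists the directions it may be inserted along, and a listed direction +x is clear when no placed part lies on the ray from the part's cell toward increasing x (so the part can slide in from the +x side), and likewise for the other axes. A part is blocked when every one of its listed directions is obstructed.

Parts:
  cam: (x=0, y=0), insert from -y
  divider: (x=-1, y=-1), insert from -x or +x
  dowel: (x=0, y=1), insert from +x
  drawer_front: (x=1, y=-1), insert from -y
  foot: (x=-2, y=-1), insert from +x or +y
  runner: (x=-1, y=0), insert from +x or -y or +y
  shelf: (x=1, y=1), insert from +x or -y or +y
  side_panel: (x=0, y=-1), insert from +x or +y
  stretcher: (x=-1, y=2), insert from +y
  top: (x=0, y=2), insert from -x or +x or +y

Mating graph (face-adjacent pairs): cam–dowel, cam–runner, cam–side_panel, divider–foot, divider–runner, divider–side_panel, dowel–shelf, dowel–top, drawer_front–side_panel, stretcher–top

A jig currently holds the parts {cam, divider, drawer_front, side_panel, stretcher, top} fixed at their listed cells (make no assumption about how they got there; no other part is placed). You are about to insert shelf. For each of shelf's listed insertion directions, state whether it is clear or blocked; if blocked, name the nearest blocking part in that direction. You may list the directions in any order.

+x: clear; +y: clear; -y: blocked by drawer_front

+x: ray from shelf(1, 1) has no placed part ⇒ clear
-y: nearest on ray is drawer_front@(1, -1) ⇒ blocked
+y: ray from shelf(1, 1) has no placed part ⇒ clear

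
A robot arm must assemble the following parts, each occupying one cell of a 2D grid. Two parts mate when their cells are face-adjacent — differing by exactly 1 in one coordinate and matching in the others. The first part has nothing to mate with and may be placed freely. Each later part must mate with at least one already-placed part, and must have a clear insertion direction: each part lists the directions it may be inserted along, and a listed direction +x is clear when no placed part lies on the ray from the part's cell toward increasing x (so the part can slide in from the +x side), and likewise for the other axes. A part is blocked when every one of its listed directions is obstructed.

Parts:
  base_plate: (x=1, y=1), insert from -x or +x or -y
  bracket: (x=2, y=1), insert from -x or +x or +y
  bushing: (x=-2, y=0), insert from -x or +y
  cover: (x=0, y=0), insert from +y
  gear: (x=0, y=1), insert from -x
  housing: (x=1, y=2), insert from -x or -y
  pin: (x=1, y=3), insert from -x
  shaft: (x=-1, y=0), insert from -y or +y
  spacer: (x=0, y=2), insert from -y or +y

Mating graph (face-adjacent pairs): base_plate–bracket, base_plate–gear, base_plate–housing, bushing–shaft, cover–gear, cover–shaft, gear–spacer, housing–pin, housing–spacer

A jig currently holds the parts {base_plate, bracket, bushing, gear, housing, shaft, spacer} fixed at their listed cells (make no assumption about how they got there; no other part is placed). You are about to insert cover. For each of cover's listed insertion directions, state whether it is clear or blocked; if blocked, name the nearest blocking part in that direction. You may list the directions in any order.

+y: nearest on ray is gear@(0, 1) ⇒ blocked

+y: blocked by gear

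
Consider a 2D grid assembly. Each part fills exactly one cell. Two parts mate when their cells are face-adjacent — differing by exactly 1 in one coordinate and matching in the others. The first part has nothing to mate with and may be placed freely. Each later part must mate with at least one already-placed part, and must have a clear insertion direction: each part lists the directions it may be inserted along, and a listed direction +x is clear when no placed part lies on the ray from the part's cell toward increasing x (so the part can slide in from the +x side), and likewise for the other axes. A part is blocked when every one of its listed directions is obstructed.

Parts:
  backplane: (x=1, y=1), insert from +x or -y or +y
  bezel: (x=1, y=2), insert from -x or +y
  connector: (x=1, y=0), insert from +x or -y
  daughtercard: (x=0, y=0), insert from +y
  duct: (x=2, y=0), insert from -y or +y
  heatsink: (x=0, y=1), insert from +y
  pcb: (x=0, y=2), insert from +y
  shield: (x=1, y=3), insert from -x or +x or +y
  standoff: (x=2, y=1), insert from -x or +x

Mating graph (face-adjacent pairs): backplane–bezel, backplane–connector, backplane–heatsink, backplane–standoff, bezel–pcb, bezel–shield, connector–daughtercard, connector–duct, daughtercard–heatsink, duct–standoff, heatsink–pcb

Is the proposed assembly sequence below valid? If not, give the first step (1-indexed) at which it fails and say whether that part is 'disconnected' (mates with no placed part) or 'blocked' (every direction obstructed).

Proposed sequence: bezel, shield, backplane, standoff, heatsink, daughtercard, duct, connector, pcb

Invalid at step 6 (blocked)

1. bezel@(1, 2) [-x clear] — {bezel}
2. shield@(1, 3) [-x clear] — {bezel, shield}
3. backplane@(1, 1) [+x clear] — {backplane, bezel, shield}
4. standoff@(2, 1) [+x clear] — {backplane, bezel, shield, standoff}
5. heatsink@(0, 1) [+y clear] — {backplane, bezel, heatsink, shield, standoff}
6. daughtercard@(0, 0) — +y all obstructed ⇒ blocked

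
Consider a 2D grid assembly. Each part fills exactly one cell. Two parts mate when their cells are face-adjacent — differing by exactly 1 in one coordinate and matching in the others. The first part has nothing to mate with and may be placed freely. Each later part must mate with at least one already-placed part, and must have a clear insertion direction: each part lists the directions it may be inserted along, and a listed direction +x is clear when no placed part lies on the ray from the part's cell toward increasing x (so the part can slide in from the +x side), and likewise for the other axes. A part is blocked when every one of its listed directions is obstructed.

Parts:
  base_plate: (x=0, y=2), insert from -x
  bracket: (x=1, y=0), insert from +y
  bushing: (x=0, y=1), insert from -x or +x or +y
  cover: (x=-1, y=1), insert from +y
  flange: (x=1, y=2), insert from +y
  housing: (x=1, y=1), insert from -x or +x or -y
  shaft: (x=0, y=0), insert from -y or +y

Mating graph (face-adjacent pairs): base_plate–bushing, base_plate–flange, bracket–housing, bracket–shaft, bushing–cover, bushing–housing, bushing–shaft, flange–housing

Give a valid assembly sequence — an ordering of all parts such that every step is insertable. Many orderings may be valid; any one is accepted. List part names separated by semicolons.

shaft; bracket; housing; flange; base_plate; bushing; cover

1. shaft@(0, 0) [-y clear] — {shaft}
2. bracket@(1, 0) [+y clear] — {bracket, shaft}
3. housing@(1, 1) [-x clear] — {bracket, housing, shaft}
4. flange@(1, 2) [+y clear] — {bracket, flange, housing, shaft}
5. base_plate@(0, 2) [-x clear] — {base_plate, bracket, flange, housing, shaft}
6. bushing@(0, 1) [-x clear] — {base_plate, bracket, bushing, flange, housing, shaft}
7. cover@(-1, 1) [+y clear] — {base_plate, bracket, bushing, cover, flange, housing, shaft}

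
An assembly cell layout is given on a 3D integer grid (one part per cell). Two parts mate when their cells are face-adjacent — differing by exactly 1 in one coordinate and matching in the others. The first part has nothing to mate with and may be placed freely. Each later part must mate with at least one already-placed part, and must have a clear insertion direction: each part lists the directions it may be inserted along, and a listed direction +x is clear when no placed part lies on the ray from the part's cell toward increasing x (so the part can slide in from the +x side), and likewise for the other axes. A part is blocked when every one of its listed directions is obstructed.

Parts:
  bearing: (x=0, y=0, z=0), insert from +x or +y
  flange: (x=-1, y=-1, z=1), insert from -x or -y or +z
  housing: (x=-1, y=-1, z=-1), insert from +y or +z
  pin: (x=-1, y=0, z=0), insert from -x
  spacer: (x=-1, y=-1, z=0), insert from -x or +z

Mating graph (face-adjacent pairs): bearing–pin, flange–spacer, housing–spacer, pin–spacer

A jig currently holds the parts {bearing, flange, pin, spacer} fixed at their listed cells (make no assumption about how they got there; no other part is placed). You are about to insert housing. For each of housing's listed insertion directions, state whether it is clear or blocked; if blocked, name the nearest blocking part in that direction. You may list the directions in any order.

+y: ray from housing(-1, -1, -1) has no placed part ⇒ clear
+z: nearest on ray is spacer@(-1, -1, 0) ⇒ blocked

+y: clear; +z: blocked by spacer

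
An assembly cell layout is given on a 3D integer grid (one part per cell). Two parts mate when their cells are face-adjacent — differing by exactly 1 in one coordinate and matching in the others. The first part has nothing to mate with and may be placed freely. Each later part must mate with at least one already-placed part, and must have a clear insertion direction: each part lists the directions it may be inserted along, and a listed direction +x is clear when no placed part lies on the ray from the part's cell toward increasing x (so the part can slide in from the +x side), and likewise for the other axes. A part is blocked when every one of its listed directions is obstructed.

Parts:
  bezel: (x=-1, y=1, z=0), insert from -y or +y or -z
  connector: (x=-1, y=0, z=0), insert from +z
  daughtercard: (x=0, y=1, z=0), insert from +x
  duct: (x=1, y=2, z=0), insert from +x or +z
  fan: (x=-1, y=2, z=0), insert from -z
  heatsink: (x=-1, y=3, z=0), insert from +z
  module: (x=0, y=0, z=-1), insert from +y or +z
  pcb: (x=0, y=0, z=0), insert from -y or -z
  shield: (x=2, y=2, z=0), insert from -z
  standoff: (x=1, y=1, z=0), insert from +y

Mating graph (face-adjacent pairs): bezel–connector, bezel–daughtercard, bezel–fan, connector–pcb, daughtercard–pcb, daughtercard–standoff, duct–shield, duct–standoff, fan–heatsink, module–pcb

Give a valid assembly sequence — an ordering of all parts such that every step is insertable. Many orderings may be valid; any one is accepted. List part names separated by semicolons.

module; pcb; daughtercard; standoff; duct; shield; connector; bezel; fan; heatsink

1. module@(0, 0, -1) [+y clear] — {module}
2. pcb@(0, 0, 0) [-y clear] — {module, pcb}
3. daughtercard@(0, 1, 0) [+x clear] — {daughtercard, module, pcb}
4. standoff@(1, 1, 0) [+y clear] — {daughtercard, module, pcb, standoff}
5. duct@(1, 2, 0) [+x clear] — {daughtercard, duct, module, pcb, standoff}
6. shield@(2, 2, 0) [-z clear] — {daughtercard, duct, module, pcb, shield, standoff}
7. connector@(-1, 0, 0) [+z clear] — {connector, daughtercard, duct, module, pcb, shield, standoff}
8. bezel@(-1, 1, 0) [+y clear] — {bezel, connector, daughtercard, duct, module, pcb, shield, standoff}
9. fan@(-1, 2, 0) [-z clear] — {bezel, connector, daughtercard, duct, fan, module, pcb, shield, standoff}
10. heatsink@(-1, 3, 0) [+z clear] — {bezel, connector, daughtercard, duct, fan, heatsink, module, pcb, shield, standoff}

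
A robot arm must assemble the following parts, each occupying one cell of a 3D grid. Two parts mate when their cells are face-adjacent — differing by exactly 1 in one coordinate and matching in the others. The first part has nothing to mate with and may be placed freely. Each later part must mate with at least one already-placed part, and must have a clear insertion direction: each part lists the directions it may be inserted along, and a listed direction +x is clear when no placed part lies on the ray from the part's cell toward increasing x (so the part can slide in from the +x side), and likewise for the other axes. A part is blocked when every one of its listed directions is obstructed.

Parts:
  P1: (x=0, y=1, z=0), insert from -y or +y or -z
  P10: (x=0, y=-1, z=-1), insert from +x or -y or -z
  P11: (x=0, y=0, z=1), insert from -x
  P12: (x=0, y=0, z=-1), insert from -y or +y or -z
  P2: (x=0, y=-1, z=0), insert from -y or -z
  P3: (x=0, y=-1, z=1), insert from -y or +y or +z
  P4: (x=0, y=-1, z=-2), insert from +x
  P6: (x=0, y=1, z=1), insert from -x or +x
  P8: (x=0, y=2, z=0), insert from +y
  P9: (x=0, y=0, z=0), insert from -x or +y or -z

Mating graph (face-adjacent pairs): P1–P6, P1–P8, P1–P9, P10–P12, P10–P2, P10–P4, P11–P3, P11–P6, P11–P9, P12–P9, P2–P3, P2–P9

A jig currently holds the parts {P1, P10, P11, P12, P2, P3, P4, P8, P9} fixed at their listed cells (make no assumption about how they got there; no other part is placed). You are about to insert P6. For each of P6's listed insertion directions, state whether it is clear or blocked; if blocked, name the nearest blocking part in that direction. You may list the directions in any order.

-x: ray from P6(0, 1, 1) has no placed part ⇒ clear
+x: ray from P6(0, 1, 1) has no placed part ⇒ clear

+x: clear; -x: clear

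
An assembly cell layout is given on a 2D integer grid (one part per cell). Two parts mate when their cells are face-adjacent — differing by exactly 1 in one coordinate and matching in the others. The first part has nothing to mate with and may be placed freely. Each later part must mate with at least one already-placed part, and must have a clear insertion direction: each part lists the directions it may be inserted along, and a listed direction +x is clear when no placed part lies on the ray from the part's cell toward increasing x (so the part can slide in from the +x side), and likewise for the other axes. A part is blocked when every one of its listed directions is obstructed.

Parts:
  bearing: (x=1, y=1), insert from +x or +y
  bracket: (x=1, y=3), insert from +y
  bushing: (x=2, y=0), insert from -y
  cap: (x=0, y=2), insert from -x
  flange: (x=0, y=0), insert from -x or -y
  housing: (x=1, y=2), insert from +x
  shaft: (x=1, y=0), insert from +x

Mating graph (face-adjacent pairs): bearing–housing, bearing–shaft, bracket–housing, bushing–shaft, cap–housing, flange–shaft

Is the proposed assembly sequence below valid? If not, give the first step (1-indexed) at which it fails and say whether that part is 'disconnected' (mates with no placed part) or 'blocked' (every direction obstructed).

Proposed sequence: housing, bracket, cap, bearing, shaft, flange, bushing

Valid

1. housing@(1, 2) [+x clear] — {housing}
2. bracket@(1, 3) [+y clear] — {bracket, housing}
3. cap@(0, 2) [-x clear] — {bracket, cap, housing}
4. bearing@(1, 1) [+x clear] — {bearing, bracket, cap, housing}
5. shaft@(1, 0) [+x clear] — {bearing, bracket, cap, housing, shaft}
6. flange@(0, 0) [-x clear] — {bearing, bracket, cap, flange, housing, shaft}
7. bushing@(2, 0) [-y clear] — {bearing, bracket, bushing, cap, flange, housing, shaft}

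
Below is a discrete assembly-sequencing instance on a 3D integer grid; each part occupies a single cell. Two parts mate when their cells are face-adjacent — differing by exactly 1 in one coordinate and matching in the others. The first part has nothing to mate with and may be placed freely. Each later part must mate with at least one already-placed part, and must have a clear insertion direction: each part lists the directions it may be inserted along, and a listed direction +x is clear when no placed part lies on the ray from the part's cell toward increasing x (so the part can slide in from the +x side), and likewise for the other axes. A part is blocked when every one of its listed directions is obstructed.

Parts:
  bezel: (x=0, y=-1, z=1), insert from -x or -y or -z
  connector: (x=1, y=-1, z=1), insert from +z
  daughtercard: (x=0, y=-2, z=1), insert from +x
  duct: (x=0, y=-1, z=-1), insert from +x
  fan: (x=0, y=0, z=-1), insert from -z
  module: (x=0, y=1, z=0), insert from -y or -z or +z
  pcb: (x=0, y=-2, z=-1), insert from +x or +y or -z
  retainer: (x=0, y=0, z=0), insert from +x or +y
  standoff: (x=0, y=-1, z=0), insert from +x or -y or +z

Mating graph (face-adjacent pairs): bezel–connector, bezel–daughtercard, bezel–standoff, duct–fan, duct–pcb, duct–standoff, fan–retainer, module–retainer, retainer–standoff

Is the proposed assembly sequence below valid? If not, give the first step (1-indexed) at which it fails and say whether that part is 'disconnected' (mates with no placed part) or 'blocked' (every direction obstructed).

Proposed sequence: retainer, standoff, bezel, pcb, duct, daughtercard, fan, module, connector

Invalid at step 4 (disconnected)

1. retainer@(0, 0, 0) [+x clear] — {retainer}
2. standoff@(0, -1, 0) [+x clear] — {retainer, standoff}
3. bezel@(0, -1, 1) [-x clear] — {bezel, retainer, standoff}
4. pcb@(0, -2, -1) — no placed neighbour ⇒ disconnected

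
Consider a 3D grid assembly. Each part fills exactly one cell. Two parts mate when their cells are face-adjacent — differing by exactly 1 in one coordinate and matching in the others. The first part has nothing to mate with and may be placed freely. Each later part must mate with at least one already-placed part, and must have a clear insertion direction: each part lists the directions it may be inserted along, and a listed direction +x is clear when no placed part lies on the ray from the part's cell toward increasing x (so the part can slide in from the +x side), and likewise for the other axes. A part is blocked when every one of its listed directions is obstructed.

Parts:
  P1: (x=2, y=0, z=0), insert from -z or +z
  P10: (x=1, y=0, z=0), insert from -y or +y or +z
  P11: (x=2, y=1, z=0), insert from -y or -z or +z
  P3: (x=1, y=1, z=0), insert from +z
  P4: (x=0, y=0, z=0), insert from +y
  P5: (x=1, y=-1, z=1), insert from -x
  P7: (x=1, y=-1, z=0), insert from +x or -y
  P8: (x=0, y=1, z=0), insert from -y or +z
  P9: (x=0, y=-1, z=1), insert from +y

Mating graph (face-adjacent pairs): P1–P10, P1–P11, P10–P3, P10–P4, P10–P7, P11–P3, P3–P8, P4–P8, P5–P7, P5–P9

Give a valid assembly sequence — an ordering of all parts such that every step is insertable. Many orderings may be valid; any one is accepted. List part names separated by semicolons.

1. P11@(2, 1, 0) [-y clear] — {P11}
2. P3@(1, 1, 0) [+z clear] — {P11, P3}
3. P10@(1, 0, 0) [-y clear] — {P10, P11, P3}
4. P4@(0, 0, 0) [+y clear] — {P10, P11, P3, P4}
5. P8@(0, 1, 0) [+z clear] — {P10, P11, P3, P4, P8}
6. P7@(1, -1, 0) [+x clear] — {P10, P11, P3, P4, P7, P8}
7. P5@(1, -1, 1) [-x clear] — {P10, P11, P3, P4, P5, P7, P8}
8. P9@(0, -1, 1) [+y clear] — {P10, P11, P3, P4, P5, P7, P8, P9}
9. P1@(2, 0, 0) [-z clear] — {P1, P10, P11, P3, P4, P5, P7, P8, P9}

P11; P3; P10; P4; P8; P7; P5; P9; P1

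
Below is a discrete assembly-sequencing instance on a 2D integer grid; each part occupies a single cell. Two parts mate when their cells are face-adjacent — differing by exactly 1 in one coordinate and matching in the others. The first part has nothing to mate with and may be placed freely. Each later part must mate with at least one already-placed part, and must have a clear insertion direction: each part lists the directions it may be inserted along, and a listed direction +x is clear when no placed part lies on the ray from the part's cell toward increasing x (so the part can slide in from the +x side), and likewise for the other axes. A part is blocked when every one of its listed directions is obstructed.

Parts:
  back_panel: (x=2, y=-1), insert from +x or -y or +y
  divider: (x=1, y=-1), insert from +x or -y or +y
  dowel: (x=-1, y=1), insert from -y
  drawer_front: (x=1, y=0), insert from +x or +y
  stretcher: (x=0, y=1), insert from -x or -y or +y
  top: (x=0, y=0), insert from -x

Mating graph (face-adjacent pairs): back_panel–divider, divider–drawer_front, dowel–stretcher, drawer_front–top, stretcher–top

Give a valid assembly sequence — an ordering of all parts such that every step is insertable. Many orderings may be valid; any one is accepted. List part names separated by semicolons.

drawer_front; top; stretcher; dowel; divider; back_panel

1. drawer_front@(1, 0) [+x clear] — {drawer_front}
2. top@(0, 0) [-x clear] — {drawer_front, top}
3. stretcher@(0, 1) [-x clear] — {drawer_front, stretcher, top}
4. dowel@(-1, 1) [-y clear] — {dowel, drawer_front, stretcher, top}
5. divider@(1, -1) [+x clear] — {divider, dowel, drawer_front, stretcher, top}
6. back_panel@(2, -1) [+x clear] — {back_panel, divider, dowel, drawer_front, stretcher, top}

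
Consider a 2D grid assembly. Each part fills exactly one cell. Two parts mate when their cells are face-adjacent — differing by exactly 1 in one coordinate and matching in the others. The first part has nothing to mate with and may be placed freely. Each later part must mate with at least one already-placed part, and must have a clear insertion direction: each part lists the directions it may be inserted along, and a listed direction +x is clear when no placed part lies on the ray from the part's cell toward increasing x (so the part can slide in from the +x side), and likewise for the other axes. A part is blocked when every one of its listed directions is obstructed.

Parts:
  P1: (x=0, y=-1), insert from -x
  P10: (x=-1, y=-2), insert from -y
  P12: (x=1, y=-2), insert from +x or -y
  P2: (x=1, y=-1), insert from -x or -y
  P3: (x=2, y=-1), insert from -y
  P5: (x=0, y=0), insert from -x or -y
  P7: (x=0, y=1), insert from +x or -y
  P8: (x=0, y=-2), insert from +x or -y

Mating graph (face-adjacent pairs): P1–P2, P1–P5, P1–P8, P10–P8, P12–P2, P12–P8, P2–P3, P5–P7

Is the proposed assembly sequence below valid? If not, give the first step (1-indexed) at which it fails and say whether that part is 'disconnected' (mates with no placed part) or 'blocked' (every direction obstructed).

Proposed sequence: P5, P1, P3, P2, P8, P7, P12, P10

1. P5@(0, 0) [-x clear] — {P5}
2. P1@(0, -1) [-x clear] — {P1, P5}
3. P3@(2, -1) — no placed neighbour ⇒ disconnected

Invalid at step 3 (disconnected)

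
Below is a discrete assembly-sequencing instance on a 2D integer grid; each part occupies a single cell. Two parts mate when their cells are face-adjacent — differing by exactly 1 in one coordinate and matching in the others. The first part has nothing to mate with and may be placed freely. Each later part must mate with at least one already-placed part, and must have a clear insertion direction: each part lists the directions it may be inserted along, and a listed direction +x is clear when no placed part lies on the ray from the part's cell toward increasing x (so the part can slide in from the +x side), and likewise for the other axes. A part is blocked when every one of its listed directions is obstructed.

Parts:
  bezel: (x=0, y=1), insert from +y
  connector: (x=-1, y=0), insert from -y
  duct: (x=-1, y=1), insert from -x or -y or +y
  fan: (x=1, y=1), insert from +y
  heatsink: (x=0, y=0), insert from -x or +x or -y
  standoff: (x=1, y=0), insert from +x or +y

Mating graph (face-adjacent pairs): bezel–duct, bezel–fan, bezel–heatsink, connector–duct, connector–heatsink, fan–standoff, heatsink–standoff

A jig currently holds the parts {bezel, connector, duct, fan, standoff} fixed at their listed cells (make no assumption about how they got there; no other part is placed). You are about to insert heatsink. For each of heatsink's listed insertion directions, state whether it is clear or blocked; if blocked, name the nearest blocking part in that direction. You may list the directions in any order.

+x: blocked by standoff; -x: blocked by connector; -y: clear

-x: nearest on ray is connector@(-1, 0) ⇒ blocked
+x: nearest on ray is standoff@(1, 0) ⇒ blocked
-y: ray from heatsink(0, 0) has no placed part ⇒ clear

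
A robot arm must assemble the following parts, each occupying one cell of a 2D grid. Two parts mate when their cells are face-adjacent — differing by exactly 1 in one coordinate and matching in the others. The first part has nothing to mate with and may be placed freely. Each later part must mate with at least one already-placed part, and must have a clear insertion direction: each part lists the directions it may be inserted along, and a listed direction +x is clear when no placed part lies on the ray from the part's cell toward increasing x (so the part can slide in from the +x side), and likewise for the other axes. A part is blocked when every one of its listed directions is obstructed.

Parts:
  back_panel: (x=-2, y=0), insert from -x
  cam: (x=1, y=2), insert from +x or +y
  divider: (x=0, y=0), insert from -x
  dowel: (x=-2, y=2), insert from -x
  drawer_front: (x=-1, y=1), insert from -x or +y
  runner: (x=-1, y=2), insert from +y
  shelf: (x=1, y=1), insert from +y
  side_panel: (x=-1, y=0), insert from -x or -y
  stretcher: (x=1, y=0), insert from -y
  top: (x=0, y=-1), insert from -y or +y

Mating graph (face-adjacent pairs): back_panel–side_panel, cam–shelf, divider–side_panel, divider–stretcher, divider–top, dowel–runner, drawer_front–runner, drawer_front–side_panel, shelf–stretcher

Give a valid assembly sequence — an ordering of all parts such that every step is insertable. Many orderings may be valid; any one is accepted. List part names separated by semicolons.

1. divider@(0, 0) [-x clear] — {divider}
2. side_panel@(-1, 0) [-x clear] — {divider, side_panel}
3. drawer_front@(-1, 1) [-x clear] — {divider, drawer_front, side_panel}
4. stretcher@(1, 0) [-y clear] — {divider, drawer_front, side_panel, stretcher}
5. shelf@(1, 1) [+y clear] — {divider, drawer_front, shelf, side_panel, stretcher}
6. cam@(1, 2) [+x clear] — {cam, divider, drawer_front, shelf, side_panel, stretcher}
7. back_panel@(-2, 0) [-x clear] — {back_panel, cam, divider, drawer_front, shelf, side_panel, stretcher}
8. runner@(-1, 2) [+y clear] — {back_panel, cam, divider, drawer_front, runner, shelf, side_panel, stretcher}
9. dowel@(-2, 2) [-x clear] — {back_panel, cam, divider, dowel, drawer_front, runner, shelf, side_panel, stretcher}
10. top@(0, -1) [-y clear] — {back_panel, cam, divider, dowel, drawer_front, runner, shelf, side_panel, stretcher, top}

divider; side_panel; drawer_front; stretcher; shelf; cam; back_panel; runner; dowel; top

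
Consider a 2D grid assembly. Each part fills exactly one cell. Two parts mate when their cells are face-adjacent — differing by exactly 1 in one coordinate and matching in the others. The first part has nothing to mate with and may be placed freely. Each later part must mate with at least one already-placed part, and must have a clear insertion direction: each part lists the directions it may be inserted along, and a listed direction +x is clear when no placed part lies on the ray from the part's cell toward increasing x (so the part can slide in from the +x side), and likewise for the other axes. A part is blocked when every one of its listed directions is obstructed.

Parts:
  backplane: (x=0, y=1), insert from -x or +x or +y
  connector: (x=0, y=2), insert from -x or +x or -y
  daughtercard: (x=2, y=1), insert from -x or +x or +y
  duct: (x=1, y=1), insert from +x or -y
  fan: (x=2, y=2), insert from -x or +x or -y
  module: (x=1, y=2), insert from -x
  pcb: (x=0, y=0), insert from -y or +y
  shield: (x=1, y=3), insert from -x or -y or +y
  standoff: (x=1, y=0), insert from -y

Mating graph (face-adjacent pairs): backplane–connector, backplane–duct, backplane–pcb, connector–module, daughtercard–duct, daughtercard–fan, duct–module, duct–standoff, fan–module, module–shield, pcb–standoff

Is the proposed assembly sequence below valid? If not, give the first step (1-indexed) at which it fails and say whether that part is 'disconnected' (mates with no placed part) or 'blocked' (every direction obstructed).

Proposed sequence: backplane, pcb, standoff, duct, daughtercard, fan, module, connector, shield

Valid

1. backplane@(0, 1) [-x clear] — {backplane}
2. pcb@(0, 0) [-y clear] — {backplane, pcb}
3. standoff@(1, 0) [-y clear] — {backplane, pcb, standoff}
4. duct@(1, 1) [+x clear] — {backplane, duct, pcb, standoff}
5. daughtercard@(2, 1) [+x clear] — {backplane, daughtercard, duct, pcb, standoff}
6. fan@(2, 2) [-x clear] — {backplane, daughtercard, duct, fan, pcb, standoff}
7. module@(1, 2) [-x clear] — {backplane, daughtercard, duct, fan, module, pcb, standoff}
8. connector@(0, 2) [-x clear] — {backplane, connector, daughtercard, duct, fan, module, pcb, standoff}
9. shield@(1, 3) [-x clear] — {backplane, connector, daughtercard, duct, fan, module, pcb, shield, standoff}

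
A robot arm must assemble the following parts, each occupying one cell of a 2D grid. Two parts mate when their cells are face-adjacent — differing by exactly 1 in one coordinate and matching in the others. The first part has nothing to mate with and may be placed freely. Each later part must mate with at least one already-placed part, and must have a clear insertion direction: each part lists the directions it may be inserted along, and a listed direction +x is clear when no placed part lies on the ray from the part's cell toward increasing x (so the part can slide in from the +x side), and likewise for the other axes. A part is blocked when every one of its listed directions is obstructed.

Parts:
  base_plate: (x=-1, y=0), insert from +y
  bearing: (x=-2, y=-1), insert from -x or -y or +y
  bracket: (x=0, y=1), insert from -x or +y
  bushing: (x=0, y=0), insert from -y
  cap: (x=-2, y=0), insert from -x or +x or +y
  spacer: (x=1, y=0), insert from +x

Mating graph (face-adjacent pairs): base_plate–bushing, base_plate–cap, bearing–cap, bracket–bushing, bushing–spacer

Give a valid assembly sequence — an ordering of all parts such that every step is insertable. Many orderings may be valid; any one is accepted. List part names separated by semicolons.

1. cap@(-2, 0) [-x clear] — {cap}
2. base_plate@(-1, 0) [+y clear] — {base_plate, cap}
3. bushing@(0, 0) [-y clear] — {base_plate, bushing, cap}
4. bracket@(0, 1) [-x clear] — {base_plate, bracket, bushing, cap}
5. bearing@(-2, -1) [-x clear] — {base_plate, bearing, bracket, bushing, cap}
6. spacer@(1, 0) [+x clear] — {base_plate, bearing, bracket, bushing, cap, spacer}

cap; base_plate; bushing; bracket; bearing; spacer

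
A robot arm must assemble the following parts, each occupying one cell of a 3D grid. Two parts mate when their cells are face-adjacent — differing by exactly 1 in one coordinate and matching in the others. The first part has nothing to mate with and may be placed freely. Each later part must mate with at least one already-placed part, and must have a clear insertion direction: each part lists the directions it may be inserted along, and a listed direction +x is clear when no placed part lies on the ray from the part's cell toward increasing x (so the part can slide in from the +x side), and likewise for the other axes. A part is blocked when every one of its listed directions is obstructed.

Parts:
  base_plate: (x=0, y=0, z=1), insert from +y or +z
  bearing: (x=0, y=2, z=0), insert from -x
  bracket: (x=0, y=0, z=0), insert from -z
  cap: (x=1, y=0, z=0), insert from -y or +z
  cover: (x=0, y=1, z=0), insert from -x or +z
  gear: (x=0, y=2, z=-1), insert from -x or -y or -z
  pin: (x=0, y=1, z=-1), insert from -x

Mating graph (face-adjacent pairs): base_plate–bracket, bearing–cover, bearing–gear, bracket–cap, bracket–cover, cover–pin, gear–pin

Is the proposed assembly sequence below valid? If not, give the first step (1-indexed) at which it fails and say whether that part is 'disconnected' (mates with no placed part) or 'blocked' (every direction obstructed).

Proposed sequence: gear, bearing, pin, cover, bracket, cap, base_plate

1. gear@(0, 2, -1) [-x clear] — {gear}
2. bearing@(0, 2, 0) [-x clear] — {bearing, gear}
3. pin@(0, 1, -1) [-x clear] — {bearing, gear, pin}
4. cover@(0, 1, 0) [-x clear] — {bearing, cover, gear, pin}
5. bracket@(0, 0, 0) [-z clear] — {bearing, bracket, cover, gear, pin}
6. cap@(1, 0, 0) [-y clear] — {bearing, bracket, cap, cover, gear, pin}
7. base_plate@(0, 0, 1) [+y clear] — {base_plate, bearing, bracket, cap, cover, gear, pin}

Valid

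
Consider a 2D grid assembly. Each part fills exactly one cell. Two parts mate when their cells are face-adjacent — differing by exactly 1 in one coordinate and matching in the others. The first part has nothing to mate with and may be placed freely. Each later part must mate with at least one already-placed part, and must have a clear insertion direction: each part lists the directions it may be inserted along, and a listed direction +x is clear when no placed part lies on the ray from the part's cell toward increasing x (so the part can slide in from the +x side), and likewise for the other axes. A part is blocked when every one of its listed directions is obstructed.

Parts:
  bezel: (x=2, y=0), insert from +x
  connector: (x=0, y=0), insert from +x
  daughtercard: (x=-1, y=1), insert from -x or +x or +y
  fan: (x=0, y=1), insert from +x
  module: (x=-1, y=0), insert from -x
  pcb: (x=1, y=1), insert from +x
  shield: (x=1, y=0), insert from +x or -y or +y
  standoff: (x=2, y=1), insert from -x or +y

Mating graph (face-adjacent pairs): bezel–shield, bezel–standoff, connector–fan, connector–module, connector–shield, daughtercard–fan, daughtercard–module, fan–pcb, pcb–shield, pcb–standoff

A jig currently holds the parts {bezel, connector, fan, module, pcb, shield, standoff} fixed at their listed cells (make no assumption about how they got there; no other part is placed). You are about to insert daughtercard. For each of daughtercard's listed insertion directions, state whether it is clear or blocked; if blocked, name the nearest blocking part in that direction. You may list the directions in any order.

+x: blocked by fan; +y: clear; -x: clear

-x: ray from daughtercard(-1, 1) has no placed part ⇒ clear
+x: nearest on ray is fan@(0, 1) ⇒ blocked
+y: ray from daughtercard(-1, 1) has no placed part ⇒ clear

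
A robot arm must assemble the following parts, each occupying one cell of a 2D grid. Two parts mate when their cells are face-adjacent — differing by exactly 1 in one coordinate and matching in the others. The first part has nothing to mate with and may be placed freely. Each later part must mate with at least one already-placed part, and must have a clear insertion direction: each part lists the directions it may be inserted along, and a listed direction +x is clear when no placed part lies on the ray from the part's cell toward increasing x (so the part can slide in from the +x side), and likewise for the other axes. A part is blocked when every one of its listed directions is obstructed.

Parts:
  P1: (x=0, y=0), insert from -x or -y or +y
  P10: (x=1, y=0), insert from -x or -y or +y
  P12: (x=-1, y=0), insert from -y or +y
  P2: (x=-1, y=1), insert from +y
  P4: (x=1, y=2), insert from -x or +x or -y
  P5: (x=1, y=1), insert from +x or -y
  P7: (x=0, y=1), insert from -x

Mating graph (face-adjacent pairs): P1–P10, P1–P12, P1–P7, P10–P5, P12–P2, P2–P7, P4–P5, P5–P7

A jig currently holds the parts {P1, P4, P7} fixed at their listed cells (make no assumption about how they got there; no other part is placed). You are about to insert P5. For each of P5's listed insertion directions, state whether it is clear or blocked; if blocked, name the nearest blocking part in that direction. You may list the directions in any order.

+x: ray from P5(1, 1) has no placed part ⇒ clear
-y: ray from P5(1, 1) has no placed part ⇒ clear

+x: clear; -y: clear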